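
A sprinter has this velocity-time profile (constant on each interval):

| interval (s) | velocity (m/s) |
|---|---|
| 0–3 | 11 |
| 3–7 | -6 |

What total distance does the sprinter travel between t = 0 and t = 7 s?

57 m

Distance (not displacement) is the total path length: add the absolute areas under v-t.
0–3 s: |11| × 3 = 33 m
3–7 s: |-6| × 4 = 24 m
Total distance = 57 m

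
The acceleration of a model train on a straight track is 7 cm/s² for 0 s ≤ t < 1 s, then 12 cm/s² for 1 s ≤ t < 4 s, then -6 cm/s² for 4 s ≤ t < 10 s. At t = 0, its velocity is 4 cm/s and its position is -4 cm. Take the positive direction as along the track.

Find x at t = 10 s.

On each constant-a segment, Δv = aΔt and Δx = v₀Δt + ½aΔt²; chain segment to segment.
0–1 s: v starts 4 cm/s; Δx = 4·1 + ½·7·1² = 7.5 cm; v ends 11 cm/s.
1–4 s: v starts 11 cm/s; Δx = 11·3 + ½·12·3² = 87 cm; v ends 47 cm/s.
4–10 s: v starts 47 cm/s; Δx = 47·6 + ½·-6·6² = 174 cm; v ends 11 cm/s.
x(10) = -4 + Σ Δx = 264.5 cm.

264.5 cm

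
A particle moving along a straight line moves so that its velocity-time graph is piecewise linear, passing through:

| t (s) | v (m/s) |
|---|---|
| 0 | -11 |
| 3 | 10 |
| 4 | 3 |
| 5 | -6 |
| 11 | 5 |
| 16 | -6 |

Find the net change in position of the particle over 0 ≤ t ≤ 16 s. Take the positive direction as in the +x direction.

Displacement is the signed area under the v-t curve.
0–3 s: ½(-11 + 10)(3) = -1.5 m
3–4 s: ½(10 + 3)(1) = 6.5 m
4–5 s: ½(3 + -6)(1) = -1.5 m
5–11 s: ½(-6 + 5)(6) = -3 m
11–16 s: ½(5 + -6)(5) = -2.5 m
Net displacement = -2 m

-2 m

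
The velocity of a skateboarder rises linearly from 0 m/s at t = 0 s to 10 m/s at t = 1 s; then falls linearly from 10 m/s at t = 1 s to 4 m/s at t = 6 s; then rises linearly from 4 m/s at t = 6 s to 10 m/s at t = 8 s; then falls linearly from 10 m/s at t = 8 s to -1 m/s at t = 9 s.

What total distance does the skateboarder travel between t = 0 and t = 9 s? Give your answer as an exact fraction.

Total distance travelled is ∫|v| dt — sum the magnitudes of each area piece.
0–1 s: |½(0 + 10)(1)| = 5 m
1–6 s: |½(10 + 4)(5)| = 35 m
6–8 s: |½(4 + 10)(2)| = 14 m
8–9 s: v = 0 at t = 98/11 s; triangle areas 50/11 + 1/22 = 101/22 m
Total distance = 1289/22 m

1289/22 m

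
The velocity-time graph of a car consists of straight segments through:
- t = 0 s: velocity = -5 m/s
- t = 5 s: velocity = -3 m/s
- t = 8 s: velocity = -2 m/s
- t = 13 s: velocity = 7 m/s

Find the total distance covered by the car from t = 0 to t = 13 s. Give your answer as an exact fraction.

Total distance travelled is ∫|v| dt — sum the magnitudes of each area piece.
0–5 s: |½(-5 + -3)(5)| = 20 m
5–8 s: |½(-3 + -2)(3)| = 7.5 m
8–13 s: v = 0 at t = 82/9 s; triangle areas 10/9 + 245/18 = 265/18 m
Total distance = 380/9 m

380/9 m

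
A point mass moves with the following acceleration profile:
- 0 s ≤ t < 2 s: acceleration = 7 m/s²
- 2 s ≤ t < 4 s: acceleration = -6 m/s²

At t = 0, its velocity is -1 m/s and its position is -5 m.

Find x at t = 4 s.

On each constant-a segment, Δv = aΔt and Δx = v₀Δt + ½aΔt²; chain segment to segment.
0–2 s: v starts -1 m/s; Δx = -1·2 + ½·7·2² = 12 m; v ends 13 m/s.
2–4 s: v starts 13 m/s; Δx = 13·2 + ½·-6·2² = 14 m; v ends 1 m/s.
x(4) = -5 + Σ Δx = 21 m.

21 m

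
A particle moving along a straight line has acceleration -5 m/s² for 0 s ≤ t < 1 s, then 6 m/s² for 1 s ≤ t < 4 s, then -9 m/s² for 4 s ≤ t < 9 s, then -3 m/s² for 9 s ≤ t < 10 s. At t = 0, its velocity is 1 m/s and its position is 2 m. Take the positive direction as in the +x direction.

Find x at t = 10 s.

On each constant-a segment, Δv = aΔt and Δx = v₀Δt + ½aΔt²; chain segment to segment.
0–1 s: v starts 1 m/s; Δx = 1·1 + ½·-5·1² = -1.5 m; v ends -4 m/s.
1–4 s: v starts -4 m/s; Δx = -4·3 + ½·6·3² = 15 m; v ends 14 m/s.
4–9 s: v starts 14 m/s; Δx = 14·5 + ½·-9·5² = -42.5 m; v ends -31 m/s.
9–10 s: v starts -31 m/s; Δx = -31·1 + ½·-3·1² = -32.5 m; v ends -34 m/s.
x(10) = 2 + Σ Δx = -59.5 m.

-59.5 m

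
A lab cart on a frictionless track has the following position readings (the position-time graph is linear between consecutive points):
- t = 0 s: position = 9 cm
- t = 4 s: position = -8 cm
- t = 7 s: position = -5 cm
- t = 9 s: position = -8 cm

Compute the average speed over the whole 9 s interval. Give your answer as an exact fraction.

Average speed = (total path length)/(elapsed time); on a piecewise-linear x-t graph the path length is Σ|Δx|.
0–4 s: |Δx| = |-8 − 9| = 17 cm
4–7 s: |Δx| = |-5 − -8| = 3 cm
7–9 s: |Δx| = |-8 − -5| = 3 cm
Total path = 23 cm; average speed = 23/9 = 23/9 cm/s.

23/9 cm/s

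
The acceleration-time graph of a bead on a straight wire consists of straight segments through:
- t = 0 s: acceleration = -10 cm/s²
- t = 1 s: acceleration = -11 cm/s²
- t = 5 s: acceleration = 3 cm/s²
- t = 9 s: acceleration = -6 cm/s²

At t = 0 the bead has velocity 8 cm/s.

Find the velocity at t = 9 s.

Δv equals the area under the a-t graph; then v = v₀ + Δv.
0–1 s: ½(-10 + -11)(1) = -10.5 cm/s
1–5 s: ½(-11 + 3)(4) = -16 cm/s
5–9 s: ½(3 + -6)(4) = -6 cm/s
Δv = -32.5 cm/s, so v(9) = 8 + (-32.5) = -24.5 cm/s.

-24.5 cm/s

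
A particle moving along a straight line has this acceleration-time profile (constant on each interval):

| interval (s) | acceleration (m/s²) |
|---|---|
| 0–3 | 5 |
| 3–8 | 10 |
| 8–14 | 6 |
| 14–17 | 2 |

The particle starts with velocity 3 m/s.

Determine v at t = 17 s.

Δv equals the area under the a-t graph; then v = v₀ + Δv.
0–3 s: 5 × 3 = 15 m/s
3–8 s: 10 × 5 = 50 m/s
8–14 s: 6 × 6 = 36 m/s
14–17 s: 2 × 3 = 6 m/s
Δv = 107 m/s, so v(17) = 3 + (107) = 110 m/s.

110 m/s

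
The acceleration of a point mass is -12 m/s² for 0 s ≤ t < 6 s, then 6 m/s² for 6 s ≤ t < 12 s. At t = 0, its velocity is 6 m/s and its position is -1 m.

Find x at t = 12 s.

On each constant-a segment, Δv = aΔt and Δx = v₀Δt + ½aΔt²; chain segment to segment.
0–6 s: v starts 6 m/s; Δx = 6·6 + ½·-12·6² = -180 m; v ends -66 m/s.
6–12 s: v starts -66 m/s; Δx = -66·6 + ½·6·6² = -288 m; v ends -30 m/s.
x(12) = -1 + Σ Δx = -469 m.

-469 m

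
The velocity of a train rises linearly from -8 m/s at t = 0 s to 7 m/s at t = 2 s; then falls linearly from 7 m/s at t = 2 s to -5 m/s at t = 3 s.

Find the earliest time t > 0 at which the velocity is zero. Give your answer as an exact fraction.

v changes sign on 0–2 s (from -8 to 7); the graph is linear there, so v = 0 at t = 0 + (8)·(2 − 0)/(7 − -8) = 16/15 s.

t = 16/15 s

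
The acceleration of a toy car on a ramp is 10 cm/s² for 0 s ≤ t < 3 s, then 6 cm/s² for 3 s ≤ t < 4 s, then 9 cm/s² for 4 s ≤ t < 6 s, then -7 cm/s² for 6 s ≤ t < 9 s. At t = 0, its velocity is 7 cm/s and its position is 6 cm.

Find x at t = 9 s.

On each constant-a segment, Δv = aΔt and Δx = v₀Δt + ½aΔt²; chain segment to segment.
0–3 s: v starts 7 cm/s; Δx = 7·3 + ½·10·3² = 66 cm; v ends 37 cm/s.
3–4 s: v starts 37 cm/s; Δx = 37·1 + ½·6·1² = 40 cm; v ends 43 cm/s.
4–6 s: v starts 43 cm/s; Δx = 43·2 + ½·9·2² = 104 cm; v ends 61 cm/s.
6–9 s: v starts 61 cm/s; Δx = 61·3 + ½·-7·3² = 151.5 cm; v ends 40 cm/s.
x(9) = 6 + Σ Δx = 367.5 cm.

367.5 cm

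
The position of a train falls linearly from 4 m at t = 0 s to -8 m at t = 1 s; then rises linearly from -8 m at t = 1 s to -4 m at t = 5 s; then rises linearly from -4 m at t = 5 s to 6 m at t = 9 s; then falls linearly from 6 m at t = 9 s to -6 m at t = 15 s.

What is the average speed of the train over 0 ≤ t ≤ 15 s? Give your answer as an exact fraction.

Average speed = (total path length)/(elapsed time); on a piecewise-linear x-t graph the path length is Σ|Δx|.
0–1 s: |Δx| = |-8 − 4| = 12 m
1–5 s: |Δx| = |-4 − -8| = 4 m
5–9 s: |Δx| = |6 − -4| = 10 m
9–15 s: |Δx| = |-6 − 6| = 12 m
Total path = 38 m; average speed = 38/15 = 38/15 m/s.

38/15 m/s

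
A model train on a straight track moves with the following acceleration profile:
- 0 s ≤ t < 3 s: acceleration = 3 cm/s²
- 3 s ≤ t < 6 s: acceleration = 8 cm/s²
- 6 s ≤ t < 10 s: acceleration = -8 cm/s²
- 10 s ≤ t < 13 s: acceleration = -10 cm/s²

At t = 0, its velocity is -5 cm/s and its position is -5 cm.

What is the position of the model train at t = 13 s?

On each constant-a segment, Δv = aΔt and Δx = v₀Δt + ½aΔt²; chain segment to segment.
0–3 s: v starts -5 cm/s; Δx = -5·3 + ½·3·3² = -1.5 cm; v ends 4 cm/s.
3–6 s: v starts 4 cm/s; Δx = 4·3 + ½·8·3² = 48 cm; v ends 28 cm/s.
6–10 s: v starts 28 cm/s; Δx = 28·4 + ½·-8·4² = 48 cm; v ends -4 cm/s.
10–13 s: v starts -4 cm/s; Δx = -4·3 + ½·-10·3² = -57 cm; v ends -34 cm/s.
x(13) = -5 + Σ Δx = 32.5 cm.

32.5 cm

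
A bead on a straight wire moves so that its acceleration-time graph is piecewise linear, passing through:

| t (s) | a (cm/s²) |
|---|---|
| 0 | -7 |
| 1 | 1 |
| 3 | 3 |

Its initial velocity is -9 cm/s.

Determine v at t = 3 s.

Δv equals the area under the a-t graph; then v = v₀ + Δv.
0–1 s: ½(-7 + 1)(1) = -3 cm/s
1–3 s: ½(1 + 3)(2) = 4 cm/s
Δv = 1 cm/s, so v(3) = -9 + (1) = -8 cm/s.

-8 cm/s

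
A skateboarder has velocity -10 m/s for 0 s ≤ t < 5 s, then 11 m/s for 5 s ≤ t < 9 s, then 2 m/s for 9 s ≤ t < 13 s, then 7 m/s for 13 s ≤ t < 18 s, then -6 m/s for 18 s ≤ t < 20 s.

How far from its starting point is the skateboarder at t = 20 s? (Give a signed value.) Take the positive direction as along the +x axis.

25 m

Net displacement equals the area under the velocity-time graph (areas below the axis count negative).
0–5 s: -10 × 5 = -50 m
5–9 s: 11 × 4 = 44 m
9–13 s: 2 × 4 = 8 m
13–18 s: 7 × 5 = 35 m
18–20 s: -6 × 2 = -12 m
Net displacement = 25 m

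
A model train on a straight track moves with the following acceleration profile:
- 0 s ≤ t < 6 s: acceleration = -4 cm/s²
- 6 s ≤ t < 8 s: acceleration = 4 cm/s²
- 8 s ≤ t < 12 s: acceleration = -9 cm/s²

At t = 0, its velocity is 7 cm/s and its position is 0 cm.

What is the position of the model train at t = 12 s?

-164 cm

On each constant-a segment, Δv = aΔt and Δx = v₀Δt + ½aΔt²; chain segment to segment.
0–6 s: v starts 7 cm/s; Δx = 7·6 + ½·-4·6² = -30 cm; v ends -17 cm/s.
6–8 s: v starts -17 cm/s; Δx = -17·2 + ½·4·2² = -26 cm; v ends -9 cm/s.
8–12 s: v starts -9 cm/s; Δx = -9·4 + ½·-9·4² = -108 cm; v ends -45 cm/s.
x(12) = 0 + Σ Δx = -164 cm.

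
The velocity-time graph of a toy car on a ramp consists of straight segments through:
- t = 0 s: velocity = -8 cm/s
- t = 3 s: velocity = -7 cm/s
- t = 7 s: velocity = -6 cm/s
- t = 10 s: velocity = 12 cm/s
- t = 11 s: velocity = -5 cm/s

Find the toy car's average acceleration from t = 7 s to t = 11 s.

Average acceleration = Δv/Δt = (-5 − -6)/(11 − 7) = 0.25 cm/s².

0.25 cm/s²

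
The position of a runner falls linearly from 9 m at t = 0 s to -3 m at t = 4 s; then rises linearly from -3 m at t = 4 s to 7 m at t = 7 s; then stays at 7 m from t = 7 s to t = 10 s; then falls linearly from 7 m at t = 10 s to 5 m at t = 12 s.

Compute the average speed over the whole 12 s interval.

Average speed = (total path length)/(elapsed time); on a piecewise-linear x-t graph the path length is Σ|Δx|.
0–4 s: |Δx| = |-3 − 9| = 12 m
4–7 s: |Δx| = |7 − -3| = 10 m
7–10 s: |Δx| = |7 − 7| = 0 m
10–12 s: |Δx| = |5 − 7| = 2 m
Total path = 24 m; average speed = 24/12 = 2 m/s.

2 m/s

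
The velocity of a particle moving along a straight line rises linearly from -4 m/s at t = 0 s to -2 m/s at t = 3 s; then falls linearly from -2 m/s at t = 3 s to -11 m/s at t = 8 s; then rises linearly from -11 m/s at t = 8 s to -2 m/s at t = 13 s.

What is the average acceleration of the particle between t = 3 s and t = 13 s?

Average acceleration = Δv/Δt = (-2 − -2)/(13 − 3) = 0 m/s².

0 m/s²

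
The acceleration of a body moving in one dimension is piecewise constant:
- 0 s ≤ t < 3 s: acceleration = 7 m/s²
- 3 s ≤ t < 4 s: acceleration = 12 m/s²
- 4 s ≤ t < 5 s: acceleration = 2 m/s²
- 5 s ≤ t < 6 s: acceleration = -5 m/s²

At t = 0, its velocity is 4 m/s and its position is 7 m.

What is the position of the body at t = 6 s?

156 m

On each constant-a segment, Δv = aΔt and Δx = v₀Δt + ½aΔt²; chain segment to segment.
0–3 s: v starts 4 m/s; Δx = 4·3 + ½·7·3² = 43.5 m; v ends 25 m/s.
3–4 s: v starts 25 m/s; Δx = 25·1 + ½·12·1² = 31 m; v ends 37 m/s.
4–5 s: v starts 37 m/s; Δx = 37·1 + ½·2·1² = 38 m; v ends 39 m/s.
5–6 s: v starts 39 m/s; Δx = 39·1 + ½·-5·1² = 36.5 m; v ends 34 m/s.
x(6) = 7 + Σ Δx = 156 m.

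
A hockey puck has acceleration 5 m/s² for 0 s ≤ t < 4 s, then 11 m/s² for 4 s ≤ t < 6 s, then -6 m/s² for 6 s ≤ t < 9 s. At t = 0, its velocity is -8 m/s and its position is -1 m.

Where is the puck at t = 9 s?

128 m

On each constant-a segment, Δv = aΔt and Δx = v₀Δt + ½aΔt²; chain segment to segment.
0–4 s: v starts -8 m/s; Δx = -8·4 + ½·5·4² = 8 m; v ends 12 m/s.
4–6 s: v starts 12 m/s; Δx = 12·2 + ½·11·2² = 46 m; v ends 34 m/s.
6–9 s: v starts 34 m/s; Δx = 34·3 + ½·-6·3² = 75 m; v ends 16 m/s.
x(9) = -1 + Σ Δx = 128 m.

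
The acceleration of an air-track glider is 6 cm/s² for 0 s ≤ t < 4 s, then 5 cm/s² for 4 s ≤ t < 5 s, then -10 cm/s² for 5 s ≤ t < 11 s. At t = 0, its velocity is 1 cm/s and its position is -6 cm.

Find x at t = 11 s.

On each constant-a segment, Δv = aΔt and Δx = v₀Δt + ½aΔt²; chain segment to segment.
0–4 s: v starts 1 cm/s; Δx = 1·4 + ½·6·4² = 52 cm; v ends 25 cm/s.
4–5 s: v starts 25 cm/s; Δx = 25·1 + ½·5·1² = 27.5 cm; v ends 30 cm/s.
5–11 s: v starts 30 cm/s; Δx = 30·6 + ½·-10·6² = 0 cm; v ends -30 cm/s.
x(11) = -6 + Σ Δx = 73.5 cm.

73.5 cm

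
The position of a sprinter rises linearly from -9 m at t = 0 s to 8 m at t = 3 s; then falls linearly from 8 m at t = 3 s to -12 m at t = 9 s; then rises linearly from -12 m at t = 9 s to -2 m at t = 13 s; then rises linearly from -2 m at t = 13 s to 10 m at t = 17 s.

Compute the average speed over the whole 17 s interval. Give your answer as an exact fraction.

59/17 m/s

Average speed = (total path length)/(elapsed time); on a piecewise-linear x-t graph the path length is Σ|Δx|.
0–3 s: |Δx| = |8 − -9| = 17 m
3–9 s: |Δx| = |-12 − 8| = 20 m
9–13 s: |Δx| = |-2 − -12| = 10 m
13–17 s: |Δx| = |10 − -2| = 12 m
Total path = 59 m; average speed = 59/17 = 59/17 m/s.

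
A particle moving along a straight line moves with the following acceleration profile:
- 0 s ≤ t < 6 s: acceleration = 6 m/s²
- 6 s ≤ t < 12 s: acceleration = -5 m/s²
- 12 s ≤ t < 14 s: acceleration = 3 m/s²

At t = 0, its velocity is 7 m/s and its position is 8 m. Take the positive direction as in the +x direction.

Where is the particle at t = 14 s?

On each constant-a segment, Δv = aΔt and Δx = v₀Δt + ½aΔt²; chain segment to segment.
0–6 s: v starts 7 m/s; Δx = 7·6 + ½·6·6² = 150 m; v ends 43 m/s.
6–12 s: v starts 43 m/s; Δx = 43·6 + ½·-5·6² = 168 m; v ends 13 m/s.
12–14 s: v starts 13 m/s; Δx = 13·2 + ½·3·2² = 32 m; v ends 19 m/s.
x(14) = 8 + Σ Δx = 358 m.

358 m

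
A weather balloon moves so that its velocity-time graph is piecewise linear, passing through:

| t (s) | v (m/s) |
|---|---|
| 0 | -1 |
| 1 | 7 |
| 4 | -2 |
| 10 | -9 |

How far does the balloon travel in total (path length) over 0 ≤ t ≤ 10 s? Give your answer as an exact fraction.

Distance (not displacement) is the total path length: add the absolute areas under v-t.
0–1 s: v = 0 at t = 0.125 s; triangle areas 0.0625 + 3.0625 = 3.125 m
1–4 s: v = 0 at t = 10/3 s; triangle areas 49/6 + 2/3 = 53/6 m
4–10 s: |½(-2 + -9)(6)| = 33 m
Total distance = 1079/24 m

1079/24 m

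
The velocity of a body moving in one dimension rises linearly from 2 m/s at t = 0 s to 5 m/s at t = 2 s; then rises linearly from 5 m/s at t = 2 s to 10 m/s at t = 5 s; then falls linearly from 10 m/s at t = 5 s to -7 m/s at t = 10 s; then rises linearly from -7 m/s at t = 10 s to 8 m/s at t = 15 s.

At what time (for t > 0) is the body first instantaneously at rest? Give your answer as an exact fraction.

v changes sign on 5–10 s (from 10 to -7); the graph is linear there, so v = 0 at t = 5 + (-10)·(10 − 5)/(-7 − 10) = 135/17 s.

t = 135/17 s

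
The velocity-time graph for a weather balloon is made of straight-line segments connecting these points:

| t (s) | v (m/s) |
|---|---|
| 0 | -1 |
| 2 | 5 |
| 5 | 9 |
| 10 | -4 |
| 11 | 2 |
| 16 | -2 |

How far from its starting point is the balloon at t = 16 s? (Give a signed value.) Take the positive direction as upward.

Displacement is the signed area under the v-t curve.
0–2 s: ½(-1 + 5)(2) = 4 m
2–5 s: ½(5 + 9)(3) = 21 m
5–10 s: ½(9 + -4)(5) = 12.5 m
10–11 s: ½(-4 + 2)(1) = -1 m
11–16 s: ½(2 + -2)(5) = 0 m
Net displacement = 36.5 m

36.5 m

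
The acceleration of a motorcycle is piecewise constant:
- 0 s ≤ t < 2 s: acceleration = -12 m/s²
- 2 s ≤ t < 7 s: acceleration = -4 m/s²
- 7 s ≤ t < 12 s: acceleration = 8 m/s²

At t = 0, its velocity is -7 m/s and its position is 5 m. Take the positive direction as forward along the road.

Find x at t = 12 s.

On each constant-a segment, Δv = aΔt and Δx = v₀Δt + ½aΔt²; chain segment to segment.
0–2 s: v starts -7 m/s; Δx = -7·2 + ½·-12·2² = -38 m; v ends -31 m/s.
2–7 s: v starts -31 m/s; Δx = -31·5 + ½·-4·5² = -205 m; v ends -51 m/s.
7–12 s: v starts -51 m/s; Δx = -51·5 + ½·8·5² = -155 m; v ends -11 m/s.
x(12) = 5 + Σ Δx = -393 m.

-393 m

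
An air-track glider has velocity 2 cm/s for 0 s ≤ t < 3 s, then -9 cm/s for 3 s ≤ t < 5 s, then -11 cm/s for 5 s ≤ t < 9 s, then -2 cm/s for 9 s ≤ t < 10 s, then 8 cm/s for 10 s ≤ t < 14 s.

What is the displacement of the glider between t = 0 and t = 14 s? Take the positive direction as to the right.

Net displacement equals the area under the velocity-time graph (areas below the axis count negative).
0–3 s: 2 × 3 = 6 cm
3–5 s: -9 × 2 = -18 cm
5–9 s: -11 × 4 = -44 cm
9–10 s: -2 × 1 = -2 cm
10–14 s: 8 × 4 = 32 cm
Net displacement = -26 cm

-26 cm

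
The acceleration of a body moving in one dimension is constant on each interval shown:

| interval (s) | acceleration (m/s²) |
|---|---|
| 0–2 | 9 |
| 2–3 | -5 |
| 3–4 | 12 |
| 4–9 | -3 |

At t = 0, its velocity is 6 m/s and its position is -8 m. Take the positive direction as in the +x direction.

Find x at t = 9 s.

186 m

On each constant-a segment, Δv = aΔt and Δx = v₀Δt + ½aΔt²; chain segment to segment.
0–2 s: v starts 6 m/s; Δx = 6·2 + ½·9·2² = 30 m; v ends 24 m/s.
2–3 s: v starts 24 m/s; Δx = 24·1 + ½·-5·1² = 21.5 m; v ends 19 m/s.
3–4 s: v starts 19 m/s; Δx = 19·1 + ½·12·1² = 25 m; v ends 31 m/s.
4–9 s: v starts 31 m/s; Δx = 31·5 + ½·-3·5² = 117.5 m; v ends 16 m/s.
x(9) = -8 + Σ Δx = 186 m.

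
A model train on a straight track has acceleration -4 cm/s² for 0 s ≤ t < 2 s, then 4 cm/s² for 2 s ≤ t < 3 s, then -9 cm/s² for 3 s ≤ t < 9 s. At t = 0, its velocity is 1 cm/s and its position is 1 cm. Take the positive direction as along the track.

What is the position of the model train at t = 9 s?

On each constant-a segment, Δv = aΔt and Δx = v₀Δt + ½aΔt²; chain segment to segment.
0–2 s: v starts 1 cm/s; Δx = 1·2 + ½·-4·2² = -6 cm; v ends -7 cm/s.
2–3 s: v starts -7 cm/s; Δx = -7·1 + ½·4·1² = -5 cm; v ends -3 cm/s.
3–9 s: v starts -3 cm/s; Δx = -3·6 + ½·-9·6² = -180 cm; v ends -57 cm/s.
x(9) = 1 + Σ Δx = -190 cm.

-190 cm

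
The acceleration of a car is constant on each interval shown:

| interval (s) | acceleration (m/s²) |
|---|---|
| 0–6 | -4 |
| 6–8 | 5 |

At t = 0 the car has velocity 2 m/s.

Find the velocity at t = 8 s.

-12 m/s

Δv equals the area under the a-t graph; then v = v₀ + Δv.
0–6 s: -4 × 6 = -24 m/s
6–8 s: 5 × 2 = 10 m/s
Δv = -14 m/s, so v(8) = 2 + (-14) = -12 m/s.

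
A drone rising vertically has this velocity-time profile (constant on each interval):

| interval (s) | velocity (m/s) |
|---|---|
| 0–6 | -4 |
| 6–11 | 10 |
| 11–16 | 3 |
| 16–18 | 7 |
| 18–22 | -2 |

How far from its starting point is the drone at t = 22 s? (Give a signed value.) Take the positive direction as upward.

47 m

Net displacement equals the area under the velocity-time graph (areas below the axis count negative).
0–6 s: -4 × 6 = -24 m
6–11 s: 10 × 5 = 50 m
11–16 s: 3 × 5 = 15 m
16–18 s: 7 × 2 = 14 m
18–22 s: -2 × 4 = -8 m
Net displacement = 47 m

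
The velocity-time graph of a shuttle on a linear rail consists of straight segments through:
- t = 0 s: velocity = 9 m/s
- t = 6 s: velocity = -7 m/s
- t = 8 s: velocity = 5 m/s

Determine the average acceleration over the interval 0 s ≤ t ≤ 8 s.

-0.5 m/s²

Average acceleration = Δv/Δt = (5 − 9)/(8 − 0) = -0.5 m/s².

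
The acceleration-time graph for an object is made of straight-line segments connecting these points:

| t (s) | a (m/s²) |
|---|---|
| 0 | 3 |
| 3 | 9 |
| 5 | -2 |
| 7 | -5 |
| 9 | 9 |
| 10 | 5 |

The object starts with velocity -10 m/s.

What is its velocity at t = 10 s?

Δv equals the area under the a-t graph; then v = v₀ + Δv.
0–3 s: ½(3 + 9)(3) = 18 m/s
3–5 s: ½(9 + -2)(2) = 7 m/s
5–7 s: ½(-2 + -5)(2) = -7 m/s
7–9 s: ½(-5 + 9)(2) = 4 m/s
9–10 s: ½(9 + 5)(1) = 7 m/s
Δv = 29 m/s, so v(10) = -10 + (29) = 19 m/s.

19 m/s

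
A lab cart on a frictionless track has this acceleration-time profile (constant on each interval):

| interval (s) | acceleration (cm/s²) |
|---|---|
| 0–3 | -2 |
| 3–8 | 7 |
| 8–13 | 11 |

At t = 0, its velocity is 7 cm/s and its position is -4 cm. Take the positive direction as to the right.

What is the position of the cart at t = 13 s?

418 cm

On each constant-a segment, Δv = aΔt and Δx = v₀Δt + ½aΔt²; chain segment to segment.
0–3 s: v starts 7 cm/s; Δx = 7·3 + ½·-2·3² = 12 cm; v ends 1 cm/s.
3–8 s: v starts 1 cm/s; Δx = 1·5 + ½·7·5² = 92.5 cm; v ends 36 cm/s.
8–13 s: v starts 36 cm/s; Δx = 36·5 + ½·11·5² = 317.5 cm; v ends 91 cm/s.
x(13) = -4 + Σ Δx = 418 cm.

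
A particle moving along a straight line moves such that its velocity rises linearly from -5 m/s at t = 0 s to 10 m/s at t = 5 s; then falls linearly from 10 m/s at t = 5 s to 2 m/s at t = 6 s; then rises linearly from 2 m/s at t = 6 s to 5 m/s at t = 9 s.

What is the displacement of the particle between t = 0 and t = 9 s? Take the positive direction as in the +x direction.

29 m

Net displacement equals the area under the velocity-time graph (areas below the axis count negative).
0–5 s: ½(-5 + 10)(5) = 12.5 m
5–6 s: ½(10 + 2)(1) = 6 m
6–9 s: ½(2 + 5)(3) = 10.5 m
Net displacement = 29 m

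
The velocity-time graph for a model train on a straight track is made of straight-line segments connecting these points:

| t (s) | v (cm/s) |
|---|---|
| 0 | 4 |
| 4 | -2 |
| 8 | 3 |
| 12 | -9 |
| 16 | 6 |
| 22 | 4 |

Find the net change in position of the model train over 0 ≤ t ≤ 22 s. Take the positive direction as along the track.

Net displacement equals the area under the velocity-time graph (areas below the axis count negative).
0–4 s: ½(4 + -2)(4) = 4 cm
4–8 s: ½(-2 + 3)(4) = 2 cm
8–12 s: ½(3 + -9)(4) = -12 cm
12–16 s: ½(-9 + 6)(4) = -6 cm
16–22 s: ½(6 + 4)(6) = 30 cm
Net displacement = 18 cm

18 cm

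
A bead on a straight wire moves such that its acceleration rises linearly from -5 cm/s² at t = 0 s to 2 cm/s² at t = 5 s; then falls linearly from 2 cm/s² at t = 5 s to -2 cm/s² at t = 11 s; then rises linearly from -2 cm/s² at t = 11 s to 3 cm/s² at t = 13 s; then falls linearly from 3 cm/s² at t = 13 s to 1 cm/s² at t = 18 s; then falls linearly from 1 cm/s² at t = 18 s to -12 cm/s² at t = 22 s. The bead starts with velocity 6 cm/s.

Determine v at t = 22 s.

Δv equals the area under the a-t graph; then v = v₀ + Δv.
0–5 s: ½(-5 + 2)(5) = -7.5 cm/s
5–11 s: ½(2 + -2)(6) = 0 cm/s
11–13 s: ½(-2 + 3)(2) = 1 cm/s
13–18 s: ½(3 + 1)(5) = 10 cm/s
18–22 s: ½(1 + -12)(4) = -22 cm/s
Δv = -18.5 cm/s, so v(22) = 6 + (-18.5) = -12.5 cm/s.

-12.5 cm/s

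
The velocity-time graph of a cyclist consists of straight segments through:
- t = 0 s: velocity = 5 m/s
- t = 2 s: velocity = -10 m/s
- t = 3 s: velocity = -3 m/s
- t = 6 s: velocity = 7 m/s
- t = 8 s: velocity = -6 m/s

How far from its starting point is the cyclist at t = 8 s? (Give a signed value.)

Displacement is the signed area under the v-t curve.
0–2 s: ½(5 + -10)(2) = -5 m
2–3 s: ½(-10 + -3)(1) = -6.5 m
3–6 s: ½(-3 + 7)(3) = 6 m
6–8 s: ½(7 + -6)(2) = 1 m
Net displacement = -4.5 m

-4.5 m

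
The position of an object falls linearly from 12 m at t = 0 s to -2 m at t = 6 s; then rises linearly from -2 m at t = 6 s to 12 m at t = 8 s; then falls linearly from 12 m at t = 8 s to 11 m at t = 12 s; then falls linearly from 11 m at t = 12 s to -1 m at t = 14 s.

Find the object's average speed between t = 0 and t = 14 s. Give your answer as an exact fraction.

41/14 m/s

Average speed = (total path length)/(elapsed time); on a piecewise-linear x-t graph the path length is Σ|Δx|.
0–6 s: |Δx| = |-2 − 12| = 14 m
6–8 s: |Δx| = |12 − -2| = 14 m
8–12 s: |Δx| = |11 − 12| = 1 m
12–14 s: |Δx| = |-1 − 11| = 12 m
Total path = 41 m; average speed = 41/14 = 41/14 m/s.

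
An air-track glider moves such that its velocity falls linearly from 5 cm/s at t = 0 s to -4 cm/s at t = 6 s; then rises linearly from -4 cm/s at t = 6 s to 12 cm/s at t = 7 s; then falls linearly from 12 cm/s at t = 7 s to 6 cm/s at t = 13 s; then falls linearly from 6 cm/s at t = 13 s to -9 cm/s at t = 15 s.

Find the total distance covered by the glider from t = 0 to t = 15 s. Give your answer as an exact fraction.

Total distance travelled is ∫|v| dt — sum the magnitudes of each area piece.
0–6 s: v = 0 at t = 10/3 s; triangle areas 25/3 + 16/3 = 41/3 cm
6–7 s: v = 0 at t = 6.25 s; triangle areas 0.5 + 4.5 = 5 cm
7–13 s: |½(12 + 6)(6)| = 54 cm
13–15 s: v = 0 at t = 13.8 s; triangle areas 2.4 + 5.4 = 7.8 cm
Total distance = 1207/15 cm

1207/15 cm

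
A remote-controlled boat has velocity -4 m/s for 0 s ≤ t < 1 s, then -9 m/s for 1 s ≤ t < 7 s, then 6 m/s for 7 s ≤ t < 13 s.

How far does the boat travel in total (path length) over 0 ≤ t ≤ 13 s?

Distance (not displacement) is the total path length: add the absolute areas under v-t.
0–1 s: |-4| × 1 = 4 m
1–7 s: |-9| × 6 = 54 m
7–13 s: |6| × 6 = 36 m
Total distance = 94 m

94 m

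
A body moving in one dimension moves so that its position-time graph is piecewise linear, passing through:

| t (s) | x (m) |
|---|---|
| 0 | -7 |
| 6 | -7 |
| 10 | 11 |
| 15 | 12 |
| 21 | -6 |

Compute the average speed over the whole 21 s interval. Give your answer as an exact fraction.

Average speed = (total path length)/(elapsed time); on a piecewise-linear x-t graph the path length is Σ|Δx|.
0–6 s: |Δx| = |-7 − -7| = 0 m
6–10 s: |Δx| = |11 − -7| = 18 m
10–15 s: |Δx| = |12 − 11| = 1 m
15–21 s: |Δx| = |-6 − 12| = 18 m
Total path = 37 m; average speed = 37/21 = 37/21 m/s.

37/21 m/s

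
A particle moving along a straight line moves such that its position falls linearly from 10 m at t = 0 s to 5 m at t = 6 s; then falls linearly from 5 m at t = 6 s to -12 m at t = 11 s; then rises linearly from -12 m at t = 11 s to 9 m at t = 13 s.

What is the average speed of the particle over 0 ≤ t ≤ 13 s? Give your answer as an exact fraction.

43/13 m/s

Average speed = (total path length)/(elapsed time); on a piecewise-linear x-t graph the path length is Σ|Δx|.
0–6 s: |Δx| = |5 − 10| = 5 m
6–11 s: |Δx| = |-12 − 5| = 17 m
11–13 s: |Δx| = |9 − -12| = 21 m
Total path = 43 m; average speed = 43/13 = 43/13 m/s.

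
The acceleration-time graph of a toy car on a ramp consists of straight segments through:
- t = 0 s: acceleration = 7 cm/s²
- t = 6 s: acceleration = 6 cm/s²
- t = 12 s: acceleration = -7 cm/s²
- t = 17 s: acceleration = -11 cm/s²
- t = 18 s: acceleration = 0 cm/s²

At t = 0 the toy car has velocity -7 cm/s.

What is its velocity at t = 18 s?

-21.5 cm/s

Δv equals the area under the a-t graph; then v = v₀ + Δv.
0–6 s: ½(7 + 6)(6) = 39 cm/s
6–12 s: ½(6 + -7)(6) = -3 cm/s
12–17 s: ½(-7 + -11)(5) = -45 cm/s
17–18 s: ½(-11 + 0)(1) = -5.5 cm/s
Δv = -14.5 cm/s, so v(18) = -7 + (-14.5) = -21.5 cm/s.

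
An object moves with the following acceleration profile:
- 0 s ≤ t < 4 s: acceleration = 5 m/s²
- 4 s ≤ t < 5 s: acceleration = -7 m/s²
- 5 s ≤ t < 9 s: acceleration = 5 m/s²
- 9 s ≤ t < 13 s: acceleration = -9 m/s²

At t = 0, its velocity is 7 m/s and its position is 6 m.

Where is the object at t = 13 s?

305.5 m

On each constant-a segment, Δv = aΔt and Δx = v₀Δt + ½aΔt²; chain segment to segment.
0–4 s: v starts 7 m/s; Δx = 7·4 + ½·5·4² = 68 m; v ends 27 m/s.
4–5 s: v starts 27 m/s; Δx = 27·1 + ½·-7·1² = 23.5 m; v ends 20 m/s.
5–9 s: v starts 20 m/s; Δx = 20·4 + ½·5·4² = 120 m; v ends 40 m/s.
9–13 s: v starts 40 m/s; Δx = 40·4 + ½·-9·4² = 88 m; v ends 4 m/s.
x(13) = 6 + Σ Δx = 305.5 m.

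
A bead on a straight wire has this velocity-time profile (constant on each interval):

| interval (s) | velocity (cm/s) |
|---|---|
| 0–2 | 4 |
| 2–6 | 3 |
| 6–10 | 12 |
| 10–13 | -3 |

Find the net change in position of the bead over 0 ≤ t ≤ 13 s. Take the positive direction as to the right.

59 cm

Net displacement equals the area under the velocity-time graph (areas below the axis count negative).
0–2 s: 4 × 2 = 8 cm
2–6 s: 3 × 4 = 12 cm
6–10 s: 12 × 4 = 48 cm
10–13 s: -3 × 3 = -9 cm
Net displacement = 59 cm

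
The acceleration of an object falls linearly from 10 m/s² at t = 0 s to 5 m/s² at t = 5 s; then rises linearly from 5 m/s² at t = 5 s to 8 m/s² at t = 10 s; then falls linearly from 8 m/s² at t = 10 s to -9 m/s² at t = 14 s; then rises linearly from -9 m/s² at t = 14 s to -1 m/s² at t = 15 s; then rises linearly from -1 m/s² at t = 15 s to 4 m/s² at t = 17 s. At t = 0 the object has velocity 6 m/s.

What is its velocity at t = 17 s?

Δv equals the area under the a-t graph; then v = v₀ + Δv.
0–5 s: ½(10 + 5)(5) = 37.5 m/s
5–10 s: ½(5 + 8)(5) = 32.5 m/s
10–14 s: ½(8 + -9)(4) = -2 m/s
14–15 s: ½(-9 + -1)(1) = -5 m/s
15–17 s: ½(-1 + 4)(2) = 3 m/s
Δv = 66 m/s, so v(17) = 6 + (66) = 72 m/s.

72 m/s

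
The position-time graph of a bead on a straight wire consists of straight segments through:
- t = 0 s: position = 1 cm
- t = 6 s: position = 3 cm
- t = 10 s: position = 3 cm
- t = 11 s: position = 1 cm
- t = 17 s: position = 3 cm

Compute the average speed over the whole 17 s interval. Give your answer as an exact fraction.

6/17 cm/s

Average speed = (total path length)/(elapsed time); on a piecewise-linear x-t graph the path length is Σ|Δx|.
0–6 s: |Δx| = |3 − 1| = 2 cm
6–10 s: |Δx| = |3 − 3| = 0 cm
10–11 s: |Δx| = |1 − 3| = 2 cm
11–17 s: |Δx| = |3 − 1| = 2 cm
Total path = 6 cm; average speed = 6/17 = 6/17 cm/s.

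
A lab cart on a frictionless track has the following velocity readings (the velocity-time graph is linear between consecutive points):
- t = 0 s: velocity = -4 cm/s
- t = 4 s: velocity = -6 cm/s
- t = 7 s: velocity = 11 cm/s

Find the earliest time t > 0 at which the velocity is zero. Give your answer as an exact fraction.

t = 86/17 s

v changes sign on 4–7 s (from -6 to 11); the graph is linear there, so v = 0 at t = 4 + (6)·(7 − 4)/(11 − -6) = 86/17 s.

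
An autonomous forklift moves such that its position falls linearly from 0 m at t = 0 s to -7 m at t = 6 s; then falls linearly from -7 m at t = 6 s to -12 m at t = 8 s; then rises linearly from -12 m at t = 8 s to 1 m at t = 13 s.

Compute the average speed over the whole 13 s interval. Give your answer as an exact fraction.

Average speed = (total path length)/(elapsed time); on a piecewise-linear x-t graph the path length is Σ|Δx|.
0–6 s: |Δx| = |-7 − 0| = 7 m
6–8 s: |Δx| = |-12 − -7| = 5 m
8–13 s: |Δx| = |1 − -12| = 13 m
Total path = 25 m; average speed = 25/13 = 25/13 m/s.

25/13 m/s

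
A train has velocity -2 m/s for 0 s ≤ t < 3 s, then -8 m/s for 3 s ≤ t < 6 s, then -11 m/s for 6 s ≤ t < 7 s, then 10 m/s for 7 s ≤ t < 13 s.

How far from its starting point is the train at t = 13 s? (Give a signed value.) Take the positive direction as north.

19 m

Net displacement equals the area under the velocity-time graph (areas below the axis count negative).
0–3 s: -2 × 3 = -6 m
3–6 s: -8 × 3 = -24 m
6–7 s: -11 × 1 = -11 m
7–13 s: 10 × 6 = 60 m
Net displacement = 19 m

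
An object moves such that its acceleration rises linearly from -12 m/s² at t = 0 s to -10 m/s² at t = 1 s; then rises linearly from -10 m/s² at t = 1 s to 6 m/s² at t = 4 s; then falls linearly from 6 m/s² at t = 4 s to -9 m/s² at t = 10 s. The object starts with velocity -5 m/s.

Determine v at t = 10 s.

Δv equals the area under the a-t graph; then v = v₀ + Δv.
0–1 s: ½(-12 + -10)(1) = -11 m/s
1–4 s: ½(-10 + 6)(3) = -6 m/s
4–10 s: ½(6 + -9)(6) = -9 m/s
Δv = -26 m/s, so v(10) = -5 + (-26) = -31 m/s.

-31 m/s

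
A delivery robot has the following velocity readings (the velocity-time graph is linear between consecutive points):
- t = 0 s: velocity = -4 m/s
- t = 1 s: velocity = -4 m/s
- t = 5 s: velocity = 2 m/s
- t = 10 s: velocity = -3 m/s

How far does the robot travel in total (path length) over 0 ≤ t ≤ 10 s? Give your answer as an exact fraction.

Total distance travelled is ∫|v| dt — sum the magnitudes of each area piece.
0–1 s: |-4| × 1 = 4 m
1–5 s: v = 0 at t = 11/3 s; triangle areas 16/3 + 4/3 = 20/3 m
5–10 s: v = 0 at t = 7 s; triangle areas 2 + 4.5 = 6.5 m
Total distance = 103/6 m

103/6 m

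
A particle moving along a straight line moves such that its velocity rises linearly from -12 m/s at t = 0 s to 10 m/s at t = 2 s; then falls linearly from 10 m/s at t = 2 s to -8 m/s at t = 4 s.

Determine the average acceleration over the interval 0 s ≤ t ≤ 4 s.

Average acceleration = Δv/Δt = (-8 − -12)/(4 − 0) = 1 m/s².

1 m/s²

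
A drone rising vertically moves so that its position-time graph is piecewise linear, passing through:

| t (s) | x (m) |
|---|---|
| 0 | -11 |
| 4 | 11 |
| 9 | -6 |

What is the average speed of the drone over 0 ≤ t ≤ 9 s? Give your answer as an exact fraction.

13/3 m/s

Average speed = (total path length)/(elapsed time); on a piecewise-linear x-t graph the path length is Σ|Δx|.
0–4 s: |Δx| = |11 − -11| = 22 m
4–9 s: |Δx| = |-6 − 11| = 17 m
Total path = 39 m; average speed = 39/9 = 13/3 m/s.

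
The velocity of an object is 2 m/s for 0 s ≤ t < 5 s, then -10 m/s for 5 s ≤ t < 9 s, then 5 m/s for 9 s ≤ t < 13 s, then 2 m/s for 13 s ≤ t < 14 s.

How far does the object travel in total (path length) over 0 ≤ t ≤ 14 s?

72 m

Distance (not displacement) is the total path length: add the absolute areas under v-t.
0–5 s: |2| × 5 = 10 m
5–9 s: |-10| × 4 = 40 m
9–13 s: |5| × 4 = 20 m
13–14 s: |2| × 1 = 2 m
Total distance = 72 m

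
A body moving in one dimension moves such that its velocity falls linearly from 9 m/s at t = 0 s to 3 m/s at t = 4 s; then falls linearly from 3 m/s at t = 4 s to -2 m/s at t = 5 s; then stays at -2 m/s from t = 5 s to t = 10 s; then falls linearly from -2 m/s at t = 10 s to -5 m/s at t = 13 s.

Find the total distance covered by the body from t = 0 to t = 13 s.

Total distance travelled is ∫|v| dt — sum the magnitudes of each area piece.
0–4 s: |½(9 + 3)(4)| = 24 m
4–5 s: v = 0 at t = 4.6 s; triangle areas 0.9 + 0.4 = 1.3 m
5–10 s: |-2| × 5 = 10 m
10–13 s: |½(-2 + -5)(3)| = 10.5 m
Total distance = 45.8 m

45.8 m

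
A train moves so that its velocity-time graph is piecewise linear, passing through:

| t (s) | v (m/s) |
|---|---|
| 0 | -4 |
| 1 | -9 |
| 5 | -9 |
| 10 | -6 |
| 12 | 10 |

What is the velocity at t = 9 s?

On 5–10 s the graph is linear from -9 to -6 m/s: v(9) = -9 + (-6 − -9)·(9 − 5)/(10 − 5) = -6.6 m/s.

-6.6 m/s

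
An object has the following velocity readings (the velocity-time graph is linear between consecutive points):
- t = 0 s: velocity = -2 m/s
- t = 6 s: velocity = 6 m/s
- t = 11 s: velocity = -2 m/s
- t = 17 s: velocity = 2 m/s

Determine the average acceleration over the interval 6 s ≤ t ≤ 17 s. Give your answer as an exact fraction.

-4/11 m/s²

Average acceleration = Δv/Δt = (2 − 6)/(17 − 6) = -4/11 m/s².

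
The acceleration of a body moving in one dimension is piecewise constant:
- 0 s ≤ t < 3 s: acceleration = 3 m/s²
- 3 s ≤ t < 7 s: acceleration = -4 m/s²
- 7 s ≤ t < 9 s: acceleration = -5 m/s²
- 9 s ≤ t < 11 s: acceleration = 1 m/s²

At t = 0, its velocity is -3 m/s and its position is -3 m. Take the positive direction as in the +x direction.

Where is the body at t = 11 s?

On each constant-a segment, Δv = aΔt and Δx = v₀Δt + ½aΔt²; chain segment to segment.
0–3 s: v starts -3 m/s; Δx = -3·3 + ½·3·3² = 4.5 m; v ends 6 m/s.
3–7 s: v starts 6 m/s; Δx = 6·4 + ½·-4·4² = -8 m; v ends -10 m/s.
7–9 s: v starts -10 m/s; Δx = -10·2 + ½·-5·2² = -30 m; v ends -20 m/s.
9–11 s: v starts -20 m/s; Δx = -20·2 + ½·1·2² = -38 m; v ends -18 m/s.
x(11) = -3 + Σ Δx = -74.5 m.

-74.5 m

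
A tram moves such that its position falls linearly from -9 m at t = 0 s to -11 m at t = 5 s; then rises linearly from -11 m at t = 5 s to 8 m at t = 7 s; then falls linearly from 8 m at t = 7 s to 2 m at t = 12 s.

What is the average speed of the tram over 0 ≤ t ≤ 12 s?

Average speed = (total path length)/(elapsed time); on a piecewise-linear x-t graph the path length is Σ|Δx|.
0–5 s: |Δx| = |-11 − -9| = 2 m
5–7 s: |Δx| = |8 − -11| = 19 m
7–12 s: |Δx| = |2 − 8| = 6 m
Total path = 27 m; average speed = 27/12 = 2.25 m/s.

2.25 m/s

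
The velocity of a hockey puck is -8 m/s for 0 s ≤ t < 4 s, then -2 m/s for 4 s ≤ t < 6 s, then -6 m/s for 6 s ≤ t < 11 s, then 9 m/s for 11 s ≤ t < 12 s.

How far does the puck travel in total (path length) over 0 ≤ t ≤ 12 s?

Distance (not displacement) is the total path length: add the absolute areas under v-t.
0–4 s: |-8| × 4 = 32 m
4–6 s: |-2| × 2 = 4 m
6–11 s: |-6| × 5 = 30 m
11–12 s: |9| × 1 = 9 m
Total distance = 75 m

75 m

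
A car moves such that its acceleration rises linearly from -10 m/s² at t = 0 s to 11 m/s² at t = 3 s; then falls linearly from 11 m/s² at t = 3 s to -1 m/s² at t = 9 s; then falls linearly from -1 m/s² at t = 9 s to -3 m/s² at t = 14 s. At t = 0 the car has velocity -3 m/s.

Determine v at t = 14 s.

18.5 m/s

Δv equals the area under the a-t graph; then v = v₀ + Δv.
0–3 s: ½(-10 + 11)(3) = 1.5 m/s
3–9 s: ½(11 + -1)(6) = 30 m/s
9–14 s: ½(-1 + -3)(5) = -10 m/s
Δv = 21.5 m/s, so v(14) = -3 + (21.5) = 18.5 m/s.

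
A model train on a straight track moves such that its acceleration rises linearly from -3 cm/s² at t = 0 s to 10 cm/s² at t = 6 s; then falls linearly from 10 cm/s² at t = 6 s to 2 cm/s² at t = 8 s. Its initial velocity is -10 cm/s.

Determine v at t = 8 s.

Δv equals the area under the a-t graph; then v = v₀ + Δv.
0–6 s: ½(-3 + 10)(6) = 21 cm/s
6–8 s: ½(10 + 2)(2) = 12 cm/s
Δv = 33 cm/s, so v(8) = -10 + (33) = 23 cm/s.

23 cm/s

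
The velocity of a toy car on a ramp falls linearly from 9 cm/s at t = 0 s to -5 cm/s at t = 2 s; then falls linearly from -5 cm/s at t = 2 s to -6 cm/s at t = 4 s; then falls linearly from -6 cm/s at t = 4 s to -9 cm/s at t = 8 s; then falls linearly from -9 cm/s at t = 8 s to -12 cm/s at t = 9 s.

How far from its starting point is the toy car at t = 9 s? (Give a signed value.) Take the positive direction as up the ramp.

Net displacement equals the area under the velocity-time graph (areas below the axis count negative).
0–2 s: ½(9 + -5)(2) = 4 cm
2–4 s: ½(-5 + -6)(2) = -11 cm
4–8 s: ½(-6 + -9)(4) = -30 cm
8–9 s: ½(-9 + -12)(1) = -10.5 cm
Net displacement = -47.5 cm

-47.5 cm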